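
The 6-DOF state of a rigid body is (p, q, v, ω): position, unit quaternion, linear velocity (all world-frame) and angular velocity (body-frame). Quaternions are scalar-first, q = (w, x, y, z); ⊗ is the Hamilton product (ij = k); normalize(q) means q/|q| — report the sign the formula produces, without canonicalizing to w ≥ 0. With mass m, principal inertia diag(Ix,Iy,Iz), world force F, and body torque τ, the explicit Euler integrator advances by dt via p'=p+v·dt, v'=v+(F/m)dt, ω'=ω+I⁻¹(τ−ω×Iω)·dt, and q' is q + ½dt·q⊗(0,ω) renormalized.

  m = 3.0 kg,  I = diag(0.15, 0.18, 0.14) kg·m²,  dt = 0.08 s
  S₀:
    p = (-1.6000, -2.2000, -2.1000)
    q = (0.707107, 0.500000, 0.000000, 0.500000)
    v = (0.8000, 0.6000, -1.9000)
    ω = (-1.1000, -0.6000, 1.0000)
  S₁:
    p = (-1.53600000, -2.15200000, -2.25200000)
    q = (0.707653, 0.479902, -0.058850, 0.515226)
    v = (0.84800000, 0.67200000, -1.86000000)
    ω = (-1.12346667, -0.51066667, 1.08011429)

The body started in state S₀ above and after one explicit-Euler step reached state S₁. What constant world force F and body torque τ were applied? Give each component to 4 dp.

rate change Δω = (-0.02346667, 0.08933333, 0.08011429)
gyro term ω₀×Iω₀ = (0.0240, -0.0110, 0.0198)
τ = I·(Δω/dt) + ω₀×(Iω₀) = (-0.0200, 0.1900, 0.1600)
v₁ − v₀ = (0.04800000, 0.07200000, 0.04000000)
F = m·Δv/dt = (1.8000, 2.7000, 1.5000)

F = (1.8000, 2.7000, 1.5000)
τ = (-0.0200, 0.1900, 0.1600)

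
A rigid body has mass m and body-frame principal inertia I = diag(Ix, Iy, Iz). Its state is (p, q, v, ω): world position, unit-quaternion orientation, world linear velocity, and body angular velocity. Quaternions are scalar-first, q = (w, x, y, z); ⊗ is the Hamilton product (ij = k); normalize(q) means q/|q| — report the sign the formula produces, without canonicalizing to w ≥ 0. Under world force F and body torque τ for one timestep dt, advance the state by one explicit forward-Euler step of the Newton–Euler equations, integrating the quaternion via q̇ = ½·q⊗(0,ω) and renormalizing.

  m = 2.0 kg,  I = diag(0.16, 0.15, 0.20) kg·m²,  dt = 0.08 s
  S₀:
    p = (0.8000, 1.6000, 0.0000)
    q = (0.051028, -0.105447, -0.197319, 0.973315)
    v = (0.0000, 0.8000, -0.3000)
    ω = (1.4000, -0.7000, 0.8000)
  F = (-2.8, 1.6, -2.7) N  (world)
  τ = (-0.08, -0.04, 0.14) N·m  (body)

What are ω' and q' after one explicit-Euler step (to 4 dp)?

ω×(Iω) gyroscopic = (-0.0280, -0.0448, 0.0098)
angular accel α = (-0.3250, 0.0320, 0.6510)
ω' = ω + α·dt = (1.3740, -0.6974, 0.8521)
q⊗(0,ω) = (-0.7691495, 0.5949045, 1.4112790, 0.3908819)
q + ½dt·q⊗(0,ω), renormalized = (0.0202, -0.0814, -0.1405, 0.9865)

ω' = (1.3740, -0.6974, 0.8521)
q' = (0.0202, -0.0814, -0.1405, 0.9865)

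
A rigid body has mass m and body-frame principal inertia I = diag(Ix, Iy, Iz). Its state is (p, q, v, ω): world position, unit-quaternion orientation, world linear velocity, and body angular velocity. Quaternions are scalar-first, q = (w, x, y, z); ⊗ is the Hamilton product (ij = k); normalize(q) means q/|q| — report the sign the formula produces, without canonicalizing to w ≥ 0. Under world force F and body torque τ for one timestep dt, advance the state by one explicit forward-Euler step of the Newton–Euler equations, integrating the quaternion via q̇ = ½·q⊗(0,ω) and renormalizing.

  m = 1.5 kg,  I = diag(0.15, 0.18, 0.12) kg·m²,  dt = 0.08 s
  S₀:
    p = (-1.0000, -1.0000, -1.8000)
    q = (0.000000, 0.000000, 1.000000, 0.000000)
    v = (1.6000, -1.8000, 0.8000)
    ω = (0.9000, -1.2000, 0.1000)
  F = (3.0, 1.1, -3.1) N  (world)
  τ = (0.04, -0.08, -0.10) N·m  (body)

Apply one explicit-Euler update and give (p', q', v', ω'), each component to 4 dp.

a = (2.0000, 0.7333, -2.0667)
p' = p + v·dt = (-0.8720, -1.1440, -1.7360)
new velocity v' = (1.7600, -1.7413, 0.6347)
angular accel α = (0.2187, -0.4594, -0.5633)
ω + α·dt = (0.9175, -1.2368, 0.0549)
2q̇ = q⊗(0,ω) = (1.2000000, 0.1000000, 0.0000000, -0.9000000)
updated quaternion q' = (0.0479, 0.0040, 0.9982, -0.0359)

p' = (-0.8720, -1.1440, -1.7360)
q' = (0.0479, 0.0040, 0.9982, -0.0359)
v' = (1.7600, -1.7413, 0.6347)
ω' = (0.9175, -1.2368, 0.0549)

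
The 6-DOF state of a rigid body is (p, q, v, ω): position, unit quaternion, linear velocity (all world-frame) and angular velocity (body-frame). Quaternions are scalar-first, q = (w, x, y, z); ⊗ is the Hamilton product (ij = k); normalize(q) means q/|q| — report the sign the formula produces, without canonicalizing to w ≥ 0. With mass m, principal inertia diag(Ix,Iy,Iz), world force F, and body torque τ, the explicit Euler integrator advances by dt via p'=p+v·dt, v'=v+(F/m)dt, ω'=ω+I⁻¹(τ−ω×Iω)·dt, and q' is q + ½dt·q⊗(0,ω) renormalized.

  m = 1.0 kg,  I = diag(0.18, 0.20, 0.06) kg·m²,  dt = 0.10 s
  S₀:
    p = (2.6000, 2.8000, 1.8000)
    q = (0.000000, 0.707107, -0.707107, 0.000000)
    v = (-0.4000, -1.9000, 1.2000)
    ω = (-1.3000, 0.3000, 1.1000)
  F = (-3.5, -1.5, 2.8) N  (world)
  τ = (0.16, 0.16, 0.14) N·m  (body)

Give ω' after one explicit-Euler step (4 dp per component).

ω' = (-1.1854, 0.4658, 1.3463)

gyro term ω×Iω = (-0.0462, -0.1716, -0.0078)
angular accel α = (1.1456, 1.6580, 2.4633)
ω + α·dt = (-1.1854, 0.4658, 1.3463)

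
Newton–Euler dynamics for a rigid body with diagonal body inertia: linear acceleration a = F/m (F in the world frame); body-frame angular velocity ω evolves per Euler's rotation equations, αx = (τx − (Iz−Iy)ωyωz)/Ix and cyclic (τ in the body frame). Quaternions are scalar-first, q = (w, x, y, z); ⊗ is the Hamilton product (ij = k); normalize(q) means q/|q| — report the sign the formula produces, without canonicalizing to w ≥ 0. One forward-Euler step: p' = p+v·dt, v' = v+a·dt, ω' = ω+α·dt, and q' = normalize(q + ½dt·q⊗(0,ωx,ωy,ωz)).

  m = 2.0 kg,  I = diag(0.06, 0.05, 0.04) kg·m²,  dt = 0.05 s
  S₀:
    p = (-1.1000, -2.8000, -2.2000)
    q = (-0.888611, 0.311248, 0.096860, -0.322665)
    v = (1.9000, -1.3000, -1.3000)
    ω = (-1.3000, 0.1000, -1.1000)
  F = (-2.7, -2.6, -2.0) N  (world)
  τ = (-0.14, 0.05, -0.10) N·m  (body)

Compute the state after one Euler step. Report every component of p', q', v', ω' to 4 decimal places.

p' = (-1.0050, -2.8650, -2.2650)
q' = (-0.8868, 0.3380, 0.1136, -0.2940)
v' = (1.8325, -1.3650, -1.3500)
ω' = (-1.4176, 0.1214, -1.2266)

(τ − ω×Iω)/I = (-2.3517, 0.4280, -2.5325)
ω' = ω + α·dt = (-1.4176, 0.1214, -1.2266)
2q̇ = q⊗(0,ω) = (0.0400049, 1.0809148, 0.6729762, 1.1345149)
updated quaternion q' = (-0.8868, 0.3380, 0.1136, -0.2940)
p + v·dt = (-1.0050, -2.8650, -2.2650)
v + (F/m)dt = (1.8325, -1.3650, -1.3500)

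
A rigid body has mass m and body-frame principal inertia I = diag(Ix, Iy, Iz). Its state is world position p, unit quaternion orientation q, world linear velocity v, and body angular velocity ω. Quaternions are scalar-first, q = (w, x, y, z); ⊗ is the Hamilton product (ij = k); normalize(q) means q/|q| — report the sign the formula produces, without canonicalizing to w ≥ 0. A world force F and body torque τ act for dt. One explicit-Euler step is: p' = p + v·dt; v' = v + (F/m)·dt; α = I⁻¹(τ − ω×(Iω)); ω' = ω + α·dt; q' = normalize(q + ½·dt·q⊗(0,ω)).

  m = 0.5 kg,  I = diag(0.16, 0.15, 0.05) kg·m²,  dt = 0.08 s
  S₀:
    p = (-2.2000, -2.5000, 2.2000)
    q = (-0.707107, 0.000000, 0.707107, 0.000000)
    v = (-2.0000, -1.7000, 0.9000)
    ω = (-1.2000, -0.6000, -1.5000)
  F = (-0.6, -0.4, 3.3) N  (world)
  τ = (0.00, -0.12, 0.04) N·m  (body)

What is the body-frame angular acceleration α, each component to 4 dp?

α = (0.5625, -2.1200, 0.9440)

gyro term ω×Iω = (-0.0900, 0.1980, -0.0072)
angular accel α = (0.5625, -2.1200, 0.9440)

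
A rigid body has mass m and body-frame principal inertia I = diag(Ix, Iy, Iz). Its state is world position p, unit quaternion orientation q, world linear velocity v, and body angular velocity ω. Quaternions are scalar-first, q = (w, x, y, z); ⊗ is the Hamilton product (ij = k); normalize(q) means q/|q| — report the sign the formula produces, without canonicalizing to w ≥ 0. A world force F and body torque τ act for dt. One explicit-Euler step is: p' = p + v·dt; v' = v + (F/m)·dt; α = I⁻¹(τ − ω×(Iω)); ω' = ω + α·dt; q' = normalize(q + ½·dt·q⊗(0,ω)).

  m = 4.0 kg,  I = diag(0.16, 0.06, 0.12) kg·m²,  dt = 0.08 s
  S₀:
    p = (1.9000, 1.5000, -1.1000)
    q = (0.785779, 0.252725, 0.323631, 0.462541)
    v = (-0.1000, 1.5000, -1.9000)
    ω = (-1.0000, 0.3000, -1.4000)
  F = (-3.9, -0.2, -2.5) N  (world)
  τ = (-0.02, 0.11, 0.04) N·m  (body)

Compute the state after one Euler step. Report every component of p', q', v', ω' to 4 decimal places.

p' = (1.8920, 1.6200, -1.2520)
q' = (0.8159, 0.1971, 0.3279, 0.4335)
v' = (-0.1780, 1.4960, -1.9500)
ω' = (-0.9974, 0.3720, -1.3933)

precession coupling ω×(Iω) = (-0.0252, 0.0560, 0.0300)
α = I⁻¹(τ − ω×Iω) = (0.0325, 0.9000, 0.0833)
ω + α·dt = (-0.9974, 0.3720, -1.3933)
Hamilton product q⊗(0,ω) = (0.8031931, -1.3776247, 0.1270077, -0.7006421)
q' = normalize(q + ½dt·q⊗(0,ω)) = (0.8159, 0.1971, 0.3279, 0.4335)
p + v·dt = (1.8920, 1.6200, -1.2520)
new velocity v' = (-0.1780, 1.4960, -1.9500)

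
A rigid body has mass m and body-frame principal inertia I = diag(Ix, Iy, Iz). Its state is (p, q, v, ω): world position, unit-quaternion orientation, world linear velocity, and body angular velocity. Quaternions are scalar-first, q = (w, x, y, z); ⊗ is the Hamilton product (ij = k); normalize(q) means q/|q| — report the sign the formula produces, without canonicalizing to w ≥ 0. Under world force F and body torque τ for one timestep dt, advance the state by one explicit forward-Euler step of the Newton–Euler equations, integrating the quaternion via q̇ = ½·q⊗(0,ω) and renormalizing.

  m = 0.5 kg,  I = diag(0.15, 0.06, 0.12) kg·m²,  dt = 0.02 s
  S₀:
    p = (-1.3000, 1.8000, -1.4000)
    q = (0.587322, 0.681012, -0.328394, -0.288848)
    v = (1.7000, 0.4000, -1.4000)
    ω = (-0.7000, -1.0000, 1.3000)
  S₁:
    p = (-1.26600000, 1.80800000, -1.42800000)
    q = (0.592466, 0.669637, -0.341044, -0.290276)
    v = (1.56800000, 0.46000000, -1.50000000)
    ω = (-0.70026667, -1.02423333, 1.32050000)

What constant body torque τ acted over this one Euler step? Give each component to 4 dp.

ω₁ − ω₀ = (-0.00026667, -0.02423333, 0.02050000)
applied torque τ = (-0.0800, -0.1000, 0.0600)

τ = (-0.0800, -0.1000, 0.0600)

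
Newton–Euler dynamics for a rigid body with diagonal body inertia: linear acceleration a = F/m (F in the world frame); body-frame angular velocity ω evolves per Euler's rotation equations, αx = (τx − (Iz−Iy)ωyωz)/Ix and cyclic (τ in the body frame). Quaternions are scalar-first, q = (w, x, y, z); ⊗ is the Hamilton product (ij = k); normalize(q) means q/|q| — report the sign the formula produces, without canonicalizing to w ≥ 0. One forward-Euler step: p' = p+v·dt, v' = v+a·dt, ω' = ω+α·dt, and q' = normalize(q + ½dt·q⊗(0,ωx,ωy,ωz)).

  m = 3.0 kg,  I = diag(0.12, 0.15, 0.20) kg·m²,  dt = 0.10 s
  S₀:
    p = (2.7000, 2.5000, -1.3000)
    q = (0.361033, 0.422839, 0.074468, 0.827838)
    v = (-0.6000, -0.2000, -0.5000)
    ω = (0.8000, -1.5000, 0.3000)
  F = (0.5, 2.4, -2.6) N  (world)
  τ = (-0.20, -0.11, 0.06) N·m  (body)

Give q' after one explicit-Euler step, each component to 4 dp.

q⊗(0,ω) = (-0.4749206, 1.5529238, -0.0061308, -0.5855230)
updated quaternion q' = (0.3360, 0.4986, 0.0739, 0.7956)

q' = (0.3360, 0.4986, 0.0739, 0.7956)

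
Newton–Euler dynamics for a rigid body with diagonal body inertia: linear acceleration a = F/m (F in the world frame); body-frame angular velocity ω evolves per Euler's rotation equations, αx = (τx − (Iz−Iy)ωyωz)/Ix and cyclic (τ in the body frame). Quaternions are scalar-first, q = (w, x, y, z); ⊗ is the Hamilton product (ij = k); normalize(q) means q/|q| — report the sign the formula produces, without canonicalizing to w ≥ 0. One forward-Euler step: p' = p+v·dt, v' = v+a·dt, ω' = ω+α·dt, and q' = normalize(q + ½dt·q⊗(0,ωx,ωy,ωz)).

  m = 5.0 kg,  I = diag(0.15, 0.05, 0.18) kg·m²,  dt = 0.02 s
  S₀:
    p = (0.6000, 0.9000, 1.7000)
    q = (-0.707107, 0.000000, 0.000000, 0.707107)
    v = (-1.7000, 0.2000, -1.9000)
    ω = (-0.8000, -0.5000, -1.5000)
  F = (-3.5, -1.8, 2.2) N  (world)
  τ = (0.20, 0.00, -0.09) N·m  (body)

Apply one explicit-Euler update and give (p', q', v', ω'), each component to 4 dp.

p' = (0.5660, 0.9040, 1.6620)
q' = (-0.6964, 0.0092, -0.0021, 0.7176)
v' = (-1.7140, 0.1928, -1.8912)
ω' = (-0.7863, -0.4856, -1.5056)

ω×(Iω) gyroscopic = (0.0975, -0.0360, -0.0400)
α = I⁻¹(τ − ω×Iω) = (0.6833, 0.7200, -0.2778)
ω' = ω + α·dt = (-0.7863, -0.4856, -1.5056)
2q̇ = q⊗(0,ω) = (1.0606605, 0.9192391, -0.2121321, 1.0606605)
q' = normalize(q + ½dt·q⊗(0,ω)) = (-0.6964, 0.0092, -0.0021, 0.7176)
p + v·dt = (0.5660, 0.9040, 1.6620)
v' = v + a·dt = (-1.7140, 0.1928, -1.8912)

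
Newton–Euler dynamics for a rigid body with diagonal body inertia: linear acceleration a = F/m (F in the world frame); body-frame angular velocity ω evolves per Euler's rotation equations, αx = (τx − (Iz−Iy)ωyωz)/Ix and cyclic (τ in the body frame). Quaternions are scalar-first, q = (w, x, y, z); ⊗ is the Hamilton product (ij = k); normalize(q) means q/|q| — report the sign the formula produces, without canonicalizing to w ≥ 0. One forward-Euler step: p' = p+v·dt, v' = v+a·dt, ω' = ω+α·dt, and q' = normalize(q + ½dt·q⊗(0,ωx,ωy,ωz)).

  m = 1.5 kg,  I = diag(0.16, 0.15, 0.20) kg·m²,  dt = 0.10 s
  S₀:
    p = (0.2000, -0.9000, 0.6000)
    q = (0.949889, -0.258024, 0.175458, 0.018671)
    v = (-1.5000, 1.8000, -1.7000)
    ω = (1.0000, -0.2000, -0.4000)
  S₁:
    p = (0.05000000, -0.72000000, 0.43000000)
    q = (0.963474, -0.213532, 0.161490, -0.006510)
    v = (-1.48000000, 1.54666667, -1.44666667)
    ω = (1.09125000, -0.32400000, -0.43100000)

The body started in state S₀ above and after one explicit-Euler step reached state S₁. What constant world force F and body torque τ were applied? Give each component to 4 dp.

rate change Δω = (0.09125000, -0.12400000, -0.03100000)
gyro term ω₀×Iω₀ = (0.0040, 0.0160, 0.0020)
τ = I·(Δω/dt) + ω₀×(Iω₀) = (0.1500, -0.1700, -0.0600)
velocity change Δv = (0.02000000, -0.25333333, 0.25333333)
m·(v₁−v₀)/dt = (0.3000, -3.8000, 3.8000)

F = (0.3000, -3.8000, 3.8000)
τ = (0.1500, -0.1700, -0.0600)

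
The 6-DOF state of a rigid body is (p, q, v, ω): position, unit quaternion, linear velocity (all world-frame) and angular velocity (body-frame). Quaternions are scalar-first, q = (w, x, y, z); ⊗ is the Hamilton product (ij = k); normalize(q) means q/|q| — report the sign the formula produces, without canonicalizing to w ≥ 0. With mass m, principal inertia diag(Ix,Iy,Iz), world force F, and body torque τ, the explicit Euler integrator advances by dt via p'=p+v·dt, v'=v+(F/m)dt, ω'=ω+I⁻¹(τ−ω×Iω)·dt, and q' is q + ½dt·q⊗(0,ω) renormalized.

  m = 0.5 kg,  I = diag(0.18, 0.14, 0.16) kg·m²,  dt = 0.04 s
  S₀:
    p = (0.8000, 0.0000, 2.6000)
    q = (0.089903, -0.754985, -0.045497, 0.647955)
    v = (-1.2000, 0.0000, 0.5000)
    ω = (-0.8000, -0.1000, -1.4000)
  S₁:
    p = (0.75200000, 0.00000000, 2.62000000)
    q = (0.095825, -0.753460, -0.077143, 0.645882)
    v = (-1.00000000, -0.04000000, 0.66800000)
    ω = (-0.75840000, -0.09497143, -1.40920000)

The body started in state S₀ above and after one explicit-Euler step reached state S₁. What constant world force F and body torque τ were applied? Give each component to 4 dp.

ω₁ − ω₀ = (0.04160000, 0.00502857, -0.00920000)
I·α + gyro = (0.1900, 0.0400, -0.0400)
Δv = v₁−v₀ = (0.20000000, -0.04000000, 0.16800000)
F = m·Δv/dt = (2.5000, -0.5000, 2.1000)

F = (2.5000, -0.5000, 2.1000)
τ = (0.1900, 0.0400, -0.0400)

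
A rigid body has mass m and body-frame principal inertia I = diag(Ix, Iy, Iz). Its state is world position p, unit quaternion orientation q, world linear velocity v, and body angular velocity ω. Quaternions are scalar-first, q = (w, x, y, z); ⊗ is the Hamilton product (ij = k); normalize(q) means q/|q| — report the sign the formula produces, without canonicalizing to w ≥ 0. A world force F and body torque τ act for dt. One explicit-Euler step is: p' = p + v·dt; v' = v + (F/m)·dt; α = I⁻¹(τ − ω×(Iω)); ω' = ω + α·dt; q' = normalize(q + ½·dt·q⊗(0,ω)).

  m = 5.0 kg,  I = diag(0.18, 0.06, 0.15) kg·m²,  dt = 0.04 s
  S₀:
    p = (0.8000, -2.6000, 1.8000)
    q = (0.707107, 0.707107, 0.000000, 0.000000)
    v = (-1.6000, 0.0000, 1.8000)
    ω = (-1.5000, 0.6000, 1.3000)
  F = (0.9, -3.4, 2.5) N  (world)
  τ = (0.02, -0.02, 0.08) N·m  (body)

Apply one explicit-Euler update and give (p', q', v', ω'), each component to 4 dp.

p' = (0.7360, -2.6000, 1.8720)
q' = (0.7277, 0.6853, -0.0099, 0.0268)
v' = (-1.5928, -0.0272, 1.8200)
ω' = (-1.5112, 0.6257, 1.2925)

gyro term ω×Iω = (0.0702, -0.0585, 0.1080)
angular accel α = (-0.2789, 0.6417, -0.1867)
ω + α·dt = (-1.5112, 0.6257, 1.2925)
Hamilton product q⊗(0,ω) = (1.0606605, -1.0606605, -0.4949749, 1.3435033)
q + ½dt·q⊗(0,ω), renormalized = (0.7277, 0.6853, -0.0099, 0.0268)
linear accel F/m = (0.1800, -0.6800, 0.5000)
p + v·dt = (0.7360, -2.6000, 1.8720)
v + (F/m)dt = (-1.5928, -0.0272, 1.8200)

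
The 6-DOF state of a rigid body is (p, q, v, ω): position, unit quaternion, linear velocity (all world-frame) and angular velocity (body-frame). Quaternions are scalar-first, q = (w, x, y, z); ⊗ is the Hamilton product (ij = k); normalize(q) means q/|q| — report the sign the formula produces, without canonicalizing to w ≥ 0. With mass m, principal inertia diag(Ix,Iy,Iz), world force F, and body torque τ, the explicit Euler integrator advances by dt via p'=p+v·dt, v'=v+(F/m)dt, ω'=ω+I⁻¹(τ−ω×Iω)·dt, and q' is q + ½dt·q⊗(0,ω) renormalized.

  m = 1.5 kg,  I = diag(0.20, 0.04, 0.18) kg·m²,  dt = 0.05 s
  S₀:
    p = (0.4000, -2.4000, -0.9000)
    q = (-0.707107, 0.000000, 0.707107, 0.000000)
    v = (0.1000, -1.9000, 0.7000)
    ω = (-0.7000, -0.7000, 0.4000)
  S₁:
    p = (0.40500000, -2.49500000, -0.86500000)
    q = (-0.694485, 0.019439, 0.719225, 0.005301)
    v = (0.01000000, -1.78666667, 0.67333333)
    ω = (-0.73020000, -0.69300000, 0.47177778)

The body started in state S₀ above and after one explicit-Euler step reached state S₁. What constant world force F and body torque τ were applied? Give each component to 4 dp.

velocity change Δv = (-0.09000000, 0.11333333, -0.02666667)
F = m·Δv/dt = (-2.7000, 3.4000, -0.8000)
rate change Δω = (-0.03020000, 0.00700000, 0.07177778)
I·α + gyro = (-0.1600, 0.0000, 0.1800)

F = (-2.7000, 3.4000, -0.8000)
τ = (-0.1600, 0.0000, 0.1800)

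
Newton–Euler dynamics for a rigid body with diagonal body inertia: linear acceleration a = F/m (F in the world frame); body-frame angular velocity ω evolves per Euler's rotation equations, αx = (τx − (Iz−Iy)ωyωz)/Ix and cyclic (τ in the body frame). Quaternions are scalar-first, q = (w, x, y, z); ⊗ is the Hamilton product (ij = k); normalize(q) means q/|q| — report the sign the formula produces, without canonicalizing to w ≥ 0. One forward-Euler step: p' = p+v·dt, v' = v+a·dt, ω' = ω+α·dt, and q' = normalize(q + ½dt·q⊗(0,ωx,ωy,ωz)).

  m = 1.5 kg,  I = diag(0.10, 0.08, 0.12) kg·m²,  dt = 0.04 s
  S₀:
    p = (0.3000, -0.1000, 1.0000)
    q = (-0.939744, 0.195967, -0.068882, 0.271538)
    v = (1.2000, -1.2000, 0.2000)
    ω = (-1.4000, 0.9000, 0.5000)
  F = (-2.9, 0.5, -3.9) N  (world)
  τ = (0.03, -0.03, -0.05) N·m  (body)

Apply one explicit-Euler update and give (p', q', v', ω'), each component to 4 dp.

p' = (0.3480, -0.1480, 1.0080)
q' = (-0.9352, 0.2166, -0.0953, 0.2636)
v' = (1.1227, -1.1867, 0.0960)
ω' = (-1.3952, 0.8780, 0.4749)

ω×(Iω) gyroscopic = (0.0180, 0.0140, 0.0252)
angular accel α = (0.1200, -0.5500, -0.6267)
new body rate ω' = (-1.3952, 0.8780, 0.4749)
q⊗(0,ω) = (0.2005786, 1.0368164, -1.3239063, -0.3899365)
q + ½dt·q⊗(0,ω), renormalized = (-0.9352, 0.2166, -0.0953, 0.2636)
p + v·dt = (0.3480, -0.1480, 1.0080)
v' = v + a·dt = (1.1227, -1.1867, 0.0960)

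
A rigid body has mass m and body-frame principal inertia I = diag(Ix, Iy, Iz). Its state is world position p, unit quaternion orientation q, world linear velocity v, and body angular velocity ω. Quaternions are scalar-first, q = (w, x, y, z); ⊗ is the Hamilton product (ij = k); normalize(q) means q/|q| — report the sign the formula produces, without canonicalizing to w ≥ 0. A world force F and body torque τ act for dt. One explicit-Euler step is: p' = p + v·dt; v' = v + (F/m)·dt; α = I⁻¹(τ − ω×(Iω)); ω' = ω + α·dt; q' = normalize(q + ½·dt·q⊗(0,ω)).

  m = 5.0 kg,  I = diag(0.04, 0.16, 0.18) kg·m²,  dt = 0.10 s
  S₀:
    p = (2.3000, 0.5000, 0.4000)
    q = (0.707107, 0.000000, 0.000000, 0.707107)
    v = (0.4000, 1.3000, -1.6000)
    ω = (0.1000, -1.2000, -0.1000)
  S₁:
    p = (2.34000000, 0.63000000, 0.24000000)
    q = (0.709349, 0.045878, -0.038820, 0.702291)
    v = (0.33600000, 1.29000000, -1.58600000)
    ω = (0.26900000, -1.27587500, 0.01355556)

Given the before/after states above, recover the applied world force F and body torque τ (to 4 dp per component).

F = (-3.2000, -0.5000, 0.7000)
τ = (0.0700, -0.1200, 0.1900)

Δv = v₁−v₀ = (-0.06400000, -0.01000000, 0.01400000)
applied force F = (-3.2000, -0.5000, 0.7000)
Δω = ω₁−ω₀ = (0.16900000, -0.07587500, 0.11355556)
precession coupling = (0.0024, 0.0014, -0.0144)
τ = I·(Δω/dt) + ω₀×(Iω₀) = (0.0700, -0.1200, 0.1900)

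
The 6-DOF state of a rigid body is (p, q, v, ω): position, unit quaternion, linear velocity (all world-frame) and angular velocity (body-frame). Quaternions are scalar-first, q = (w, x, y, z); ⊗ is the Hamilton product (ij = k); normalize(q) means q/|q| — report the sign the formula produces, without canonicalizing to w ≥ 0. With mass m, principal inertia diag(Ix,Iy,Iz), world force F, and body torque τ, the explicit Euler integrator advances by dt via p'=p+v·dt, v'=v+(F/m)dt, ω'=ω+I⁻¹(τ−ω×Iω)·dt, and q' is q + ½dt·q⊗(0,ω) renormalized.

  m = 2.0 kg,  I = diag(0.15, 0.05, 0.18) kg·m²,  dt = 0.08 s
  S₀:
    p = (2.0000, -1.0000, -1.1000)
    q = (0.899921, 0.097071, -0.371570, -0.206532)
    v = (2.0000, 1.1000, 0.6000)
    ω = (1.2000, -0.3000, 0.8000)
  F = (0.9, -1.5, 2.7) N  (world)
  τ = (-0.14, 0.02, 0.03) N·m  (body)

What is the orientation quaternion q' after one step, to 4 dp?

2q̇ = q⊗(0,ω) = (-0.0627306, 0.7206896, -0.5954715, 1.1366995)
q' = normalize(q + ½dt·q⊗(0,ω)) = (0.8959, 0.1257, -0.3947, -0.1608)

q' = (0.8959, 0.1257, -0.3947, -0.1608)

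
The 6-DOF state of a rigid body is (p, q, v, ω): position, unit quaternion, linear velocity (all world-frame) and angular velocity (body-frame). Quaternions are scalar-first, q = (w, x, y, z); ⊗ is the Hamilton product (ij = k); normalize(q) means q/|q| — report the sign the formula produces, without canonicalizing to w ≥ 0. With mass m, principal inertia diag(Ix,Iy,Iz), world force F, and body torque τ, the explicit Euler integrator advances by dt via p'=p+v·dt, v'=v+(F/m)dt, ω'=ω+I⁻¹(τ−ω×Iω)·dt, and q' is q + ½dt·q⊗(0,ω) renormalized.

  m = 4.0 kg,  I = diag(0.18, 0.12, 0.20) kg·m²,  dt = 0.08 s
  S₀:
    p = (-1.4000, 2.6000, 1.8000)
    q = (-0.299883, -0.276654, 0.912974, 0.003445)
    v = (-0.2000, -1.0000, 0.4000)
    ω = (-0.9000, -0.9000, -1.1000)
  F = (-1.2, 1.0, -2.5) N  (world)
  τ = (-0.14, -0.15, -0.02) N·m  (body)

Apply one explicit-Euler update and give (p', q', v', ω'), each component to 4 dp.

α = I⁻¹(τ − ω×Iω) = (-1.2178, -1.0850, 0.1430)
ω + α·dt = (-0.9974, -0.9868, -1.0886)
Hamilton product q⊗(0,ω) = (0.5764775, -0.7312762, -0.0375252, 1.4005365)
updated quaternion q' = (-0.2762, -0.3052, 0.9094, 0.0593)
new position p' = (-1.4160, 2.5200, 1.8320)
v + (F/m)dt = (-0.2240, -0.9800, 0.3500)

p' = (-1.4160, 2.5200, 1.8320)
q' = (-0.2762, -0.3052, 0.9094, 0.0593)
v' = (-0.2240, -0.9800, 0.3500)
ω' = (-0.9974, -0.9868, -1.0886)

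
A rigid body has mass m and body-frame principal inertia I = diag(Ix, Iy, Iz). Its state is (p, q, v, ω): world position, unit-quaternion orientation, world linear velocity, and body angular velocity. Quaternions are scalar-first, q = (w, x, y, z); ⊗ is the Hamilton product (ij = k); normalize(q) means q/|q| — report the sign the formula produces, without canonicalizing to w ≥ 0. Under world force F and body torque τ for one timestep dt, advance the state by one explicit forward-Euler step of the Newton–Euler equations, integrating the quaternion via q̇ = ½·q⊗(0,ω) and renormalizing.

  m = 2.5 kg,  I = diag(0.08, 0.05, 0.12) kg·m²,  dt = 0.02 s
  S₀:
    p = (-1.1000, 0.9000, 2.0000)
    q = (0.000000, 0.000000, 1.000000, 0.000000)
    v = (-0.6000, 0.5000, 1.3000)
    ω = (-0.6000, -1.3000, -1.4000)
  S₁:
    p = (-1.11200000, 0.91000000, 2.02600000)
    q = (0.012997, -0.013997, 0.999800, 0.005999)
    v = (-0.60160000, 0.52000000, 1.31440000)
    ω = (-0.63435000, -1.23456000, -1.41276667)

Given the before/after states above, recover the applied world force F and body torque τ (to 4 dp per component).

ω₁ − ω₀ = (-0.03435000, 0.06544000, -0.01276667)
ω₀×(Iω₀) = (0.1274, -0.0336, -0.0234)
τ = I·(Δω/dt) + ω₀×(Iω₀) = (-0.0100, 0.1300, -0.1000)
Δv = v₁−v₀ = (-0.00160000, 0.02000000, 0.01440000)
applied force F = (-0.2000, 2.5000, 1.8000)

F = (-0.2000, 2.5000, 1.8000)
τ = (-0.0100, 0.1300, -0.1000)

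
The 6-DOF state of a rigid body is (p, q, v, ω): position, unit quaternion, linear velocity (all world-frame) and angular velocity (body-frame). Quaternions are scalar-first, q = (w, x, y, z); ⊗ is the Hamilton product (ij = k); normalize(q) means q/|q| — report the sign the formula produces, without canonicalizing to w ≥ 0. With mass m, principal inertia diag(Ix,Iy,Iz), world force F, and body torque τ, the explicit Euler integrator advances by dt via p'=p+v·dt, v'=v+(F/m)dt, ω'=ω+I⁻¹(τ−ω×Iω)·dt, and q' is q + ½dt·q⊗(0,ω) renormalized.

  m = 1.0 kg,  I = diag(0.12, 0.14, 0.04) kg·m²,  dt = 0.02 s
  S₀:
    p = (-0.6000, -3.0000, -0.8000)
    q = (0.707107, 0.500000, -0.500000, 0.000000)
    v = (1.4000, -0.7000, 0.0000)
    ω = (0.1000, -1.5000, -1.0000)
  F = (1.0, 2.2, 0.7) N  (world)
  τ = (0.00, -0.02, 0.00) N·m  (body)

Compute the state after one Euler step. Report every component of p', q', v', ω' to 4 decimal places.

p' = (-0.5720, -3.0140, -0.8000)
q' = (0.6990, 0.5056, -0.5055, -0.0141)
v' = (1.4200, -0.6560, 0.0140)
ω' = (0.1250, -1.5017, -0.9985)

linear accel F/m = (1.0000, 2.2000, 0.7000)
p' = p + v·dt = (-0.5720, -3.0140, -0.8000)
v' = v + a·dt = (1.4200, -0.6560, 0.0140)
(τ − ω×Iω)/I = (1.2500, -0.0857, 0.0750)
ω' = ω + α·dt = (0.1250, -1.5017, -0.9985)
2q̇ = q⊗(0,ω) = (-0.8000000, 0.5707107, -0.5606605, -1.4071070)
updated quaternion q' = (0.6990, 0.5056, -0.5055, -0.0141)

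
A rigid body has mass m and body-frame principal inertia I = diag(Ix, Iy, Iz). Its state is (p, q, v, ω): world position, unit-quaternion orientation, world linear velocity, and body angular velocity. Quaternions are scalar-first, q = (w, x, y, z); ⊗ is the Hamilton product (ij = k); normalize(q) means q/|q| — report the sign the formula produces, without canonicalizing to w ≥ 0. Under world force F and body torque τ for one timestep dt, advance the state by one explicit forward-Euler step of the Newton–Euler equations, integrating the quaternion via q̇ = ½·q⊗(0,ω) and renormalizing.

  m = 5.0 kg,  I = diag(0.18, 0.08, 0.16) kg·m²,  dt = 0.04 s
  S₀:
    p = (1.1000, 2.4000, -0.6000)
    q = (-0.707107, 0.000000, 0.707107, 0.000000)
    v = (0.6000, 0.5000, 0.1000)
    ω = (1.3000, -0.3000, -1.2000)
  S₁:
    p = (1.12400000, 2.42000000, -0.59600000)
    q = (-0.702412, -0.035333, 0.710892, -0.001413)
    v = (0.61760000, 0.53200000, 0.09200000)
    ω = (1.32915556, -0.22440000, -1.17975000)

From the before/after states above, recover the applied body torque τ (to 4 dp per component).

τ = (0.1600, 0.1200, 0.1200)

Δω = ω₁−ω₀ = (0.02915556, 0.07560000, 0.02025000)
I·α + gyro = (0.1600, 0.1200, 0.1200)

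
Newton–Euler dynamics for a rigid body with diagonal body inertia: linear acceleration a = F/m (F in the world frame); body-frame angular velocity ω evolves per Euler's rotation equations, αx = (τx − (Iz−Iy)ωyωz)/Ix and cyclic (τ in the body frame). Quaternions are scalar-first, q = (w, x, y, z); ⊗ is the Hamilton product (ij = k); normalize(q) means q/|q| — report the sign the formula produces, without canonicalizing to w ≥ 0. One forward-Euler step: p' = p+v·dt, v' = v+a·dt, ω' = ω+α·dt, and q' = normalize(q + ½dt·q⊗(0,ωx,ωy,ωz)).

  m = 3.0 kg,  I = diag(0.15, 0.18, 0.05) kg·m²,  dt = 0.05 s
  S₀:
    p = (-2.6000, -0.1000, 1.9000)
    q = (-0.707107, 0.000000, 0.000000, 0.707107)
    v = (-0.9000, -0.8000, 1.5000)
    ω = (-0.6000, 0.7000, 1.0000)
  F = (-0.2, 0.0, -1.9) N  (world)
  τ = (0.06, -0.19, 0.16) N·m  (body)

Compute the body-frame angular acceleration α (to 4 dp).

α = (1.0067, -0.7222, 3.4520)

precession coupling ω×(Iω) = (-0.0910, -0.0600, -0.0126)
angular accel α = (1.0067, -0.7222, 3.4520)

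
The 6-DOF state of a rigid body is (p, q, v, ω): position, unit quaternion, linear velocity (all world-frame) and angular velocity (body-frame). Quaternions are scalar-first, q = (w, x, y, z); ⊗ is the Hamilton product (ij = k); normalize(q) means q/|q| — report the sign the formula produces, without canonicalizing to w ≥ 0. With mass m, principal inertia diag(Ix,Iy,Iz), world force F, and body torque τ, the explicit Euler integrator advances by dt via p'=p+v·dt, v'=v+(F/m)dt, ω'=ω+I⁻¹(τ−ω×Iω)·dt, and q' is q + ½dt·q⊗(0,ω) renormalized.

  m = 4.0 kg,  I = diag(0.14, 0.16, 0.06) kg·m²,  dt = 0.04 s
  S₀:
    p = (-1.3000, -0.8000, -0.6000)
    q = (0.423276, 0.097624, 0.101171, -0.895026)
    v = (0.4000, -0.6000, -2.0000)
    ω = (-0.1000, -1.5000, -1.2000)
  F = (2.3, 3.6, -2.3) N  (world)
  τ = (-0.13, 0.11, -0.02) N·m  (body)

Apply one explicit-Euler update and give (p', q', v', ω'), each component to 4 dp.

(τ − ω×Iω)/I = (0.3571, 0.6275, -0.3833)
ω' = ω + α·dt = (-0.0857, -1.4749, -1.2153)
q⊗(0,ω) = (-0.9125123, -1.5062718, -0.4282626, -0.6442501)
q + ½dt·q⊗(0,ω), renormalized = (0.4047, 0.0674, 0.0925, -0.9072)
new position p' = (-1.2840, -0.8240, -0.6800)
v + (F/m)dt = (0.4230, -0.5640, -2.0230)

p' = (-1.2840, -0.8240, -0.6800)
q' = (0.4047, 0.0674, 0.0925, -0.9072)
v' = (0.4230, -0.5640, -2.0230)
ω' = (-0.0857, -1.4749, -1.2153)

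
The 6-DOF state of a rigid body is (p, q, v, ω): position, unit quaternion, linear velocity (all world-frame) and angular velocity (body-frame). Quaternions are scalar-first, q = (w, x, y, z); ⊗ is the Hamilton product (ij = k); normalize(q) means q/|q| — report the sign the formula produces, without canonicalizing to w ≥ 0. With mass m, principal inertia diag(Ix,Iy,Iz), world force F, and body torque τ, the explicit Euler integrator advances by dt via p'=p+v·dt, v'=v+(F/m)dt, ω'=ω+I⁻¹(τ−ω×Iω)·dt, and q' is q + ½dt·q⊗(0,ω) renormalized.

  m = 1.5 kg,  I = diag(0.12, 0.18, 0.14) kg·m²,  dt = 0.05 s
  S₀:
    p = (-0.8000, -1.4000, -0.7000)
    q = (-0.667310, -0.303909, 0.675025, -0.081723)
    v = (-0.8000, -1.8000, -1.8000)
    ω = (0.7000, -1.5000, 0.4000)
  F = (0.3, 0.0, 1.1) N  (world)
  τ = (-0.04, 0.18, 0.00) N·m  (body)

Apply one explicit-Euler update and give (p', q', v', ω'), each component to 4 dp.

p' = (-0.8400, -1.4900, -0.7900)
q' = (-0.6353, -0.3116, 0.7010, -0.0887)
v' = (-0.7900, -1.8000, -1.7633)
ω' = (0.6733, -1.4484, 0.4225)

a = (0.2000, 0.0000, 0.7333)
p + v·dt = (-0.8400, -1.4900, -0.7900)
v + (F/m)dt = (-0.7900, -1.8000, -1.7633)
ω×(Iω) gyroscopic = (0.0240, -0.0056, -0.0630)
(τ − ω×Iω)/I = (-0.5333, 1.0311, 0.4500)
ω + α·dt = (0.6733, -1.4484, 0.4225)
Hamilton product q⊗(0,ω) = (1.2579630, -0.3196915, 1.0653225, -0.2835780)
updated quaternion q' = (-0.6353, -0.3116, 0.7010, -0.0887)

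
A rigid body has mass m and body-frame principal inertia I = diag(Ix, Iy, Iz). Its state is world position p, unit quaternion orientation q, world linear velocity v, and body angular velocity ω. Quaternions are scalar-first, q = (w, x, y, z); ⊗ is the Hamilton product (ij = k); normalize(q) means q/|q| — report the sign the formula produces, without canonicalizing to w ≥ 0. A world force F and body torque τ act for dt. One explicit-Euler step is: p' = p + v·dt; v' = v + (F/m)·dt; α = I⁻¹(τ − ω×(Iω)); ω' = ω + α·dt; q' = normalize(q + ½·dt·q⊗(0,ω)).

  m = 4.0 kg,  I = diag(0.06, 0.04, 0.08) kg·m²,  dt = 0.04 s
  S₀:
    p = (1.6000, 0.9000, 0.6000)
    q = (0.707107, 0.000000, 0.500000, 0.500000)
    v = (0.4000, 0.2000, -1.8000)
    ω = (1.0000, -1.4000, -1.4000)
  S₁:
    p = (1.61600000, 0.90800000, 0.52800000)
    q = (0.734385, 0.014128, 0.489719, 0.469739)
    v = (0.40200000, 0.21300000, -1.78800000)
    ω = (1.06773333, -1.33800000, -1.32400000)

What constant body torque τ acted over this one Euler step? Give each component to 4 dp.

rate change Δω = (0.06773333, 0.06200000, 0.07600000)
gyro term ω₀×Iω₀ = (0.0784, 0.0280, 0.0280)
I·α + gyro = (0.1800, 0.0900, 0.1800)

τ = (0.1800, 0.0900, 0.1800)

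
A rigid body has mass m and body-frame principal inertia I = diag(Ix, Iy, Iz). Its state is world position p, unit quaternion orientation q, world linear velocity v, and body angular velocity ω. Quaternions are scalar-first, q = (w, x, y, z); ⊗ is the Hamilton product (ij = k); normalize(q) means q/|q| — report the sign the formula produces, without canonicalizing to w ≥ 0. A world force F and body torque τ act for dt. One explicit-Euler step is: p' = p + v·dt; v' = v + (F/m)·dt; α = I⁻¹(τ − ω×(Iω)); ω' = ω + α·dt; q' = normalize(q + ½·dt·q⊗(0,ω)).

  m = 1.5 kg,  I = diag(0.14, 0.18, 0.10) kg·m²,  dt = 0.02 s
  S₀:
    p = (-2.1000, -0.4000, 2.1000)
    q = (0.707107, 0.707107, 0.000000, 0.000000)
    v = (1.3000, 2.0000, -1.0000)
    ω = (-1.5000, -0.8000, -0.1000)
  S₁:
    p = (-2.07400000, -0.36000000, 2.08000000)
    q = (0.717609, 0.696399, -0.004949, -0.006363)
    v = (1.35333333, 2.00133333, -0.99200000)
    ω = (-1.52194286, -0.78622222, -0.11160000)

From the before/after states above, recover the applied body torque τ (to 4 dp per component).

τ = (-0.1600, 0.1300, -0.0100)

rate change Δω = (-0.02194286, 0.01377778, -0.01160000)
precession coupling = (-0.0064, 0.0060, 0.0480)
τ = I·(Δω/dt) + ω₀×(Iω₀) = (-0.1600, 0.1300, -0.0100)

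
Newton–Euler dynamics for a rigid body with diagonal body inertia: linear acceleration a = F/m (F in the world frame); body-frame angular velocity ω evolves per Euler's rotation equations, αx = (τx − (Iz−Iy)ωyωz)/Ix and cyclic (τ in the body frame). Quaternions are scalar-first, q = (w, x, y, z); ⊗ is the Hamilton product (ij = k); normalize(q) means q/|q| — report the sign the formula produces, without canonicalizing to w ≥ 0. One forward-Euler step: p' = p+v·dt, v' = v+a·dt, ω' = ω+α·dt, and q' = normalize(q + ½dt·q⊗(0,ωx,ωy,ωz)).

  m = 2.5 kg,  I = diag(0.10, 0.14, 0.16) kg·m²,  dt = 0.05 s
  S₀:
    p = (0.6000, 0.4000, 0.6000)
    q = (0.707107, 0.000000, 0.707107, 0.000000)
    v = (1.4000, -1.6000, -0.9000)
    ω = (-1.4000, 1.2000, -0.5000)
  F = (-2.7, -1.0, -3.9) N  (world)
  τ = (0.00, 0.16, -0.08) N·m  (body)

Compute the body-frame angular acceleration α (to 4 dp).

gyro term ω×Iω = (-0.0120, -0.0420, -0.0672)
angular accel α = (0.1200, 1.4429, -0.0800)

α = (0.1200, 1.4429, -0.0800)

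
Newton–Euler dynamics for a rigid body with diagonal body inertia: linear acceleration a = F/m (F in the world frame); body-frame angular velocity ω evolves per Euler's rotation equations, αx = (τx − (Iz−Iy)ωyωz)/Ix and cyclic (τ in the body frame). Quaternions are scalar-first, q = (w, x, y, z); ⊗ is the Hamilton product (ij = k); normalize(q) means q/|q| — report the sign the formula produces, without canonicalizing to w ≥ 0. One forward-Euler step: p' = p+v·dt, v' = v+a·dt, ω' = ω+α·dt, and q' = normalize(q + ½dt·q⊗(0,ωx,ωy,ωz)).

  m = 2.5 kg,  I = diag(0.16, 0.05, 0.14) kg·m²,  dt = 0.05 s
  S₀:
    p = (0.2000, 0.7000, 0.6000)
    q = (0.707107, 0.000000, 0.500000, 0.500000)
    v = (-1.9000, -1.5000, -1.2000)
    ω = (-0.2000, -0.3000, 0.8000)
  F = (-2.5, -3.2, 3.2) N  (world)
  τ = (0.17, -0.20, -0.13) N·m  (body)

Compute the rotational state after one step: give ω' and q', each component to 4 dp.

ω' = (-0.1401, -0.4968, 0.7559)
q' = (0.7007, 0.0102, 0.4921, 0.5165)

angular accel α = (1.1975, -3.9360, -0.8814)
ω' = ω + α·dt = (-0.1401, -0.4968, 0.7559)
q⊗(0,ω) = (-0.2500000, 0.4085786, -0.3121321, 0.6656856)
updated quaternion q' = (0.7007, 0.0102, 0.4921, 0.5165)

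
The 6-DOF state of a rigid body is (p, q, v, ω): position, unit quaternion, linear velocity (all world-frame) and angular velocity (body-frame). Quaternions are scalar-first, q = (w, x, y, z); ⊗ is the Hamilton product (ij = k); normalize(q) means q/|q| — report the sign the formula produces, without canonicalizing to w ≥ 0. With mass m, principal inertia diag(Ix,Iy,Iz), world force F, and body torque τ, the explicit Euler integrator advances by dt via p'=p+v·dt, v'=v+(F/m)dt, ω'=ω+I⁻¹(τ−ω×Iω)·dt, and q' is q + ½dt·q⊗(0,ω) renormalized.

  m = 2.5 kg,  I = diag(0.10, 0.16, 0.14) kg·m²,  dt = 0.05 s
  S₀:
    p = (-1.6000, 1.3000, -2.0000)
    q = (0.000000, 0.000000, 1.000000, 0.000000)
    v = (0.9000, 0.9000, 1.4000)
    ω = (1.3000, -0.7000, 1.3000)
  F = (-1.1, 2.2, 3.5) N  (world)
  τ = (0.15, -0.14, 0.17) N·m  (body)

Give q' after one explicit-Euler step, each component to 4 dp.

2q̇ = q⊗(0,ω) = (0.7000000, 1.3000000, 0.0000000, -1.3000000)
q' = normalize(q + ½dt·q⊗(0,ω)) = (0.0175, 0.0325, 0.9988, -0.0325)

q' = (0.0175, 0.0325, 0.9988, -0.0325)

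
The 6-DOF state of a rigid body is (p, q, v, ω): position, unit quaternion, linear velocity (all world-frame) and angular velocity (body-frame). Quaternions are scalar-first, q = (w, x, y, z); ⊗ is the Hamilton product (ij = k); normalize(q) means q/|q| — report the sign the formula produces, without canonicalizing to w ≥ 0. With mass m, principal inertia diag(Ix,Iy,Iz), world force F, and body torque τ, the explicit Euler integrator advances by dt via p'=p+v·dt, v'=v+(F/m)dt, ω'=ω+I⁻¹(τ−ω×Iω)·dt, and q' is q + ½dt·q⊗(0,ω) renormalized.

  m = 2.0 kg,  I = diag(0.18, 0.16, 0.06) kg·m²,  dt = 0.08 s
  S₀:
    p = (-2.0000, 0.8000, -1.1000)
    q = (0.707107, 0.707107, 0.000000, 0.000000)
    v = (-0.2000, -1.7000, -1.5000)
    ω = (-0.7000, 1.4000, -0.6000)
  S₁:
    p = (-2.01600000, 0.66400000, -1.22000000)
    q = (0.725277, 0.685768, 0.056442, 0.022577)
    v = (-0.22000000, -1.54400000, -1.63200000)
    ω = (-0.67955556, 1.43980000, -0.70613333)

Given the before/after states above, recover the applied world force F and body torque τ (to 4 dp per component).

Δv = v₁−v₀ = (-0.02000000, 0.15600000, -0.13200000)
m·(v₁−v₀)/dt = (-0.5000, 3.9000, -3.3000)
ω₁ − ω₀ = (0.02044444, 0.03980000, -0.10613333)
gyro term ω₀×Iω₀ = (0.0840, 0.0504, 0.0196)
applied torque τ = (0.1300, 0.1300, -0.0600)

F = (-0.5000, 3.9000, -3.3000)
τ = (0.1300, 0.1300, -0.0600)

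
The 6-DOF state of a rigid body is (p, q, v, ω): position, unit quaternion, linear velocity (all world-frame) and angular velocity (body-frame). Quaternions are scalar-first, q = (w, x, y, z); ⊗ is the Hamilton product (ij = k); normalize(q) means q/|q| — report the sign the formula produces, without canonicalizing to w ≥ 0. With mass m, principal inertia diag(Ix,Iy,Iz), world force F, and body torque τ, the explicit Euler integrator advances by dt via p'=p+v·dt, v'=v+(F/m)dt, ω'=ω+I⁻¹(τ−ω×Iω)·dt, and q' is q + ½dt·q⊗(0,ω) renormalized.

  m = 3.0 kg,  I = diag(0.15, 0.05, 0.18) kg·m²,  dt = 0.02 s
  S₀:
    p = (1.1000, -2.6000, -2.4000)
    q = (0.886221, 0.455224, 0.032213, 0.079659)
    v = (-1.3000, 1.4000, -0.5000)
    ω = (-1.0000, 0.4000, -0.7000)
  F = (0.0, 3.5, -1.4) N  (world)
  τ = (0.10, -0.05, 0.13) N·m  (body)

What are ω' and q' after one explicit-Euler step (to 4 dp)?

precession coupling ω×(Iω) = (-0.0364, -0.0210, 0.0400)
α = I⁻¹(τ − ω×Iω) = (0.9093, -0.5800, 0.5000)
ω' = ω + α·dt = (-0.9818, 0.3884, -0.6900)
q⊗(0,ω) = (0.4981001, -0.9406337, 0.5934862, -0.4060521)
updated quaternion q' = (0.8911, 0.4458, 0.0381, 0.0756)

ω' = (-0.9818, 0.3884, -0.6900)
q' = (0.8911, 0.4458, 0.0381, 0.0756)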